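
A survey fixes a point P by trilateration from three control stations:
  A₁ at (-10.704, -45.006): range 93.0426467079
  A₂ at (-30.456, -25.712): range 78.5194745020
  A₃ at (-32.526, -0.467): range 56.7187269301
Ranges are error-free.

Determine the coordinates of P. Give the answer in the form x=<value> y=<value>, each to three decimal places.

eq1: (x + 10.704)² + (y + 45.006)² = 93.0426467079²
eq2: (x + 30.456)² + (y + 25.712)² = 78.5194745020²
eq3: (x + 32.526)² + (y + 0.467)² = 56.7187269301²
eq2−eq1, eq2−eq3 (x²,y² cancel):
  39.504·x − 38.588·y = -1940.185458
  -4.140·x + 50.490·y = 2417.777776
det = 39.504·50.490 − -38.588·-4.140 = 1834.802640
x = (-1940.185458·50.490 − -38.588·2417.777776) / 1834.802640 = -2.541284
y = (39.504·2417.777776 − -1940.185458·-4.140) / 1834.802640 = 47.677894

x=-2.541 y=47.678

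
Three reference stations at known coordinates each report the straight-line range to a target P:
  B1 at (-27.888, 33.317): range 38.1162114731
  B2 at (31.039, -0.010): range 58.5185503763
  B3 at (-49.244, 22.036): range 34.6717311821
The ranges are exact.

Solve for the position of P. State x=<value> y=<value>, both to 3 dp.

x=-27.284 y=-4.794

eq1: (x + 27.888)² + (y − 33.317)² = 38.1162114731²
eq2: (x − 31.039)² + (y + 0.010)² = 58.5185503763²
eq3: (x + 49.244)² + (y − 22.036)² = 34.6717311821²
eq2−eq1, eq2−eq3 (x²,y² cancel):
  -117.854·x + 66.654·y = 2895.918573
  -160.566·x + 44.092·y = 4169.429006
det = -117.854·44.092 − 66.654·-160.566 = 5505.947596
x = (2895.918573·44.092 − 66.654·4169.429006) / 5505.947596 = -27.283638
y = (-117.854·4169.429006 − 2895.918573·-160.566) / 5505.947596 = -4.794420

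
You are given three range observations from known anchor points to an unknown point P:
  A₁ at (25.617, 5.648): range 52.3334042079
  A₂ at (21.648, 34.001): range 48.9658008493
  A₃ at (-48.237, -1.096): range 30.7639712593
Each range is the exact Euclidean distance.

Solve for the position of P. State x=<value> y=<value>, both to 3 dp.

eq1: (x − 25.617)² + (y − 5.648)² = 52.3334042079²
eq2: (x − 21.648)² + (y − 34.001)² = 48.9658008493²
eq3: (x + 48.237)² + (y + 1.096)² = 30.7639712593²
eq3−eq2, eq3−eq1 (x²,y² cancel):
  139.770·x + 70.194·y = -2154.533205
  147.708·x + 13.488·y = -3432.242060
det = 139.770·13.488 − 70.194·147.708 = -8482.997592
x = (-2154.533205·13.488 − 70.194·-3432.242060) / -8482.997592 = -24.974952
y = (139.770·-3432.242060 − -2154.533205·147.708) / -8482.997592 = 19.036040

x=-24.975 y=19.036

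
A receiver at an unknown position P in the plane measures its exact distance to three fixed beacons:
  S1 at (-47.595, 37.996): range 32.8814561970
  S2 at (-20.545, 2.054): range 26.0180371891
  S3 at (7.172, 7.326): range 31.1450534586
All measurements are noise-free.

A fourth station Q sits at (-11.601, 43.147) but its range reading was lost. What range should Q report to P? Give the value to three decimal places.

eq1: (x + 47.595)² + (y − 37.996)² = 32.8814561970²
eq2: (x + 20.545)² + (y − 2.054)² = 26.0180371891²
eq3: (x − 7.172)² + (y − 7.326)² = 31.1450534586²
eq3−eq1, eq3−eq2 (x²,y² cancel):
  -109.534·x + 61.340·y = 3492.696374
  -55.434·x − 10.544·y = 614.284177
det = -109.534·-10.544 − 61.340·-55.434 = 4555.248056
x = (3492.696374·-10.544 − 61.340·614.284177) / 4555.248056 = -16.356339
y = (-109.534·614.284177 − 3492.696374·-55.434) / 4555.248056 = 27.732656
|P − Q| = √((-16.356339 − -11.601)² + (27.732656 − 43.147)²) = 16.131189

16.131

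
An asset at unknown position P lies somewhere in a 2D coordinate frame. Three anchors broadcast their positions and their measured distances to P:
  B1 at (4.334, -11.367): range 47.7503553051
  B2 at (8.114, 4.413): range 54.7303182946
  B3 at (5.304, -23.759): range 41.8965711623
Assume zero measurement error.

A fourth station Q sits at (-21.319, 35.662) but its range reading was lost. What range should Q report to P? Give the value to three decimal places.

eq1: (x − 4.334)² + (y + 11.367)² = 47.7503553051²
eq2: (x − 8.114)² + (y − 4.413)² = 54.7303182946²
eq3: (x − 5.304)² + (y + 23.759)² = 41.8965711623²
eq1−eq2, eq1−eq3 (x²,y² cancel):
  7.560·x + 31.560·y = -777.991989
  1.940·x − 24.784·y = 969.404009
det = 7.560·-24.784 − 31.560·1.940 = -248.593440
x = (-777.991989·-24.784 − 31.560·969.404009) / -248.593440 = 45.506579
y = (7.560·969.404009 − -777.991989·1.940) / -248.593440 = -35.552019
|P − Q| = √((45.506579 − -21.319)² + (-35.552019 − 35.662)²) = 97.658049

97.658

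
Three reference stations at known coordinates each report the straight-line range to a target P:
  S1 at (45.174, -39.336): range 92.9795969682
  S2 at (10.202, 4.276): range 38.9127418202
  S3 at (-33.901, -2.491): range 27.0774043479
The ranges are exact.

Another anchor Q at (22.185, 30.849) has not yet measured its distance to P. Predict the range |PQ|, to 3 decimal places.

eq1: (x − 45.174)² + (y + 39.336)² = 92.9795969682²
eq2: (x − 10.202)² + (y − 4.276)² = 38.9127418202²
eq3: (x + 33.901)² + (y + 2.491)² = 27.0774043479²
eq3−eq2, eq3−eq1 (x²,y² cancel):
  88.206·x + 13.534·y = -1814.133552
  158.150·x − 73.690·y = -5479.491336
det = 88.206·-73.690 − 13.534·158.150 = -8640.302240
x = (-1814.133552·-73.690 − 13.534·-5479.491336) / -8640.302240 = -24.055054
y = (88.206·-5479.491336 − -1814.133552·158.150) / -8640.302240 = 22.732861
|P − Q| = √((-24.055054 − 22.185)² + (22.732861 − 30.849)²) = 46.946931

46.947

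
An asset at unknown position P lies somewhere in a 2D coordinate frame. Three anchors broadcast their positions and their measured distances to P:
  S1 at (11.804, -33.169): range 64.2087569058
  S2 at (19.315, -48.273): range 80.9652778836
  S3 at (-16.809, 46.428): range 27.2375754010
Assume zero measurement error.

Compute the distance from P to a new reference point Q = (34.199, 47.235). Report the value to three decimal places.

64.168

eq1: (x − 11.804)² + (y + 33.169)² = 64.2087569058²
eq2: (x − 19.315)² + (y + 48.273)² = 80.9652778836²
eq3: (x + 16.809)² + (y − 46.428)² = 27.2375754010²
eq1−eq3, eq1−eq2 (x²,y² cancel):
  -57.226·x + 159.194·y = 4579.463638
  15.022·x − 30.208·y = -968.776982
det = -57.226·-30.208 − 159.194·15.022 = -662.729260
x = (4579.463638·-30.208 − 159.194·-968.776982) / -662.729260 = -23.972150
y = (-57.226·-968.776982 − 4579.463638·15.022) / -662.729260 = 20.149210
|P − Q| = √((-23.972150 − 34.199)² + (20.149210 − 47.235)²) = 64.167926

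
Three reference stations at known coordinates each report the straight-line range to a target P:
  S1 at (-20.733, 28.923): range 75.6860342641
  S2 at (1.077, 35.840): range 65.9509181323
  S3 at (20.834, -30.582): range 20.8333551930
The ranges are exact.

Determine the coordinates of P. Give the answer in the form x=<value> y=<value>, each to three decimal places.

x=38.014 y=-18.797

eq1: (x + 20.733)² + (y − 28.923)² = 75.6860342641²
eq2: (x − 1.077)² + (y − 35.840)² = 65.9509181323²
eq3: (x − 20.834)² + (y + 30.582)² = 20.8333551930²
eq1−eq2, eq1−eq3 (x²,y² cancel):
  43.620·x + 13.834·y = 1398.120491
  83.134·x − 119.010·y = 5397.264156
det = 43.620·-119.010 − 13.834·83.134 = -6341.291956
x = (1398.120491·-119.010 − 13.834·5397.264156) / -6341.291956 = 38.013716
y = (43.620·5397.264156 − 1398.120491·83.134) / -6341.291956 = -18.797008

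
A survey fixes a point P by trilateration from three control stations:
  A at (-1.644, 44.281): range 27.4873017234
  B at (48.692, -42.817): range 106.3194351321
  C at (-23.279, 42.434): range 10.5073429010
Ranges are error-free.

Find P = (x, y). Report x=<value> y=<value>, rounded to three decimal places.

eq1: (x + 1.644)² + (y − 44.281)² = 27.4873017234²
eq2: (x − 48.692)² + (y + 42.817)² = 106.3194351321²
eq3: (x + 23.279)² + (y − 42.434)² = 10.5073429010²
eq1−eq3, eq1−eq2 (x²,y² cancel):
  -43.270·x − 3.694·y = 1024.194001
  100.672·x − 174.196·y = -8307.573875
det = -43.270·-174.196 − -3.694·100.672 = 7909.343288
x = (1024.194001·-174.196 − -3.694·-8307.573875) / 7909.343288 = -26.436920
y = (-43.270·-8307.573875 − 1024.194001·100.672) / 7909.343288 = 32.412433

x=-26.437 y=32.412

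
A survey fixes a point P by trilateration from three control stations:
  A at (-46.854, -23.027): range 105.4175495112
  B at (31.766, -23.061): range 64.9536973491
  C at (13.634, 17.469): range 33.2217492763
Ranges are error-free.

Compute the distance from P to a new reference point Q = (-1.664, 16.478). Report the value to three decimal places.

45.619

eq1: (x + 46.854)² + (y + 23.027)² = 105.4175495112²
eq2: (x − 31.766)² + (y + 23.061)² = 64.9536973491²
eq3: (x − 13.634)² + (y − 17.469)² = 33.2217492763²
eq3−eq2, eq3−eq1 (x²,y² cancel):
  36.264·x − 81.060·y = -2065.461614
  -120.976·x − 80.992·y = -7774.686992
det = 36.264·-80.992 − -81.060·-120.976 = -12743.408448
x = (-2065.461614·-80.992 − -81.060·-7774.686992) / -12743.408448 = 36.327036
y = (36.264·-7774.686992 − -2065.461614·-120.976) / -12743.408448 = 41.732362
|P − Q| = √((36.327036 − -1.664)² + (41.732362 − 16.478)²) = 45.619093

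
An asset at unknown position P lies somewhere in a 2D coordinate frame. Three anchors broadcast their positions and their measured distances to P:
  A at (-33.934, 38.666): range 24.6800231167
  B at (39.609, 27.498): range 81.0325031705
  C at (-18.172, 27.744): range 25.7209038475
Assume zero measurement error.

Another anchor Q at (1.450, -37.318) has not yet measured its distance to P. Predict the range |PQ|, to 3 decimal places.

eq1: (x + 33.934)² + (y − 38.666)² = 24.6800231167²
eq2: (x − 39.609)² + (y − 27.498)² = 81.0325031705²
eq3: (x + 18.172)² + (y − 27.744)² = 25.7209038475²
eq3−eq2, eq3−eq1 (x²,y² cancel):
  115.562·x − 0.492·y = -4679.639910
  -31.524·x + 21.844·y = 1599.086146
det = 115.562·21.844 − -0.492·-31.524 = 2508.826520
x = (-4679.639910·21.844 − -0.492·1599.086146) / 2508.826520 = -40.431374
y = (115.562·1599.086146 − -4679.639910·-31.524) / 2508.826520 = 14.856597
|P − Q| = √((-40.431374 − 1.450)² + (14.856597 − -37.318)²) = 66.904694

66.905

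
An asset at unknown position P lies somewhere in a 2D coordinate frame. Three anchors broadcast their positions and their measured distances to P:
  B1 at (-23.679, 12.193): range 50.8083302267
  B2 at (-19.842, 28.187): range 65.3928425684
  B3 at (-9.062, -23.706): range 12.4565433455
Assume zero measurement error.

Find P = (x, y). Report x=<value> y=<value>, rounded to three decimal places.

x=-7.922 y=-36.110

eq1: (x + 23.679)² + (y − 12.193)² = 50.8083302267²
eq2: (x + 19.842)² + (y − 28.187)² = 65.3928425684²
eq3: (x + 9.062)² + (y + 23.706)² = 12.4565433455²
eq1−eq2, eq1−eq3 (x²,y² cancel):
  7.674·x + 31.988·y = -1215.889796
  29.234·x − 71.798·y = 2361.050938
det = 7.674·-71.798 − 31.988·29.234 = -1486.115044
x = (-1215.889796·-71.798 − 31.988·2361.050938) / -1486.115044 = -7.922104
y = (7.674·2361.050938 − -1215.889796·29.234) / -1486.115044 = -36.110278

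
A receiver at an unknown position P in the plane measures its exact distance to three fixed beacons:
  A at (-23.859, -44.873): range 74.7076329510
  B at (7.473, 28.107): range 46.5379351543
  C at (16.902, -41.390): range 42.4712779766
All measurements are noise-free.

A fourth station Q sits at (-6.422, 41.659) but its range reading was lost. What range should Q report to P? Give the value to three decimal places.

65.939

eq1: (x + 23.859)² + (y + 44.873)² = 74.7076329510²
eq2: (x − 7.473)² + (y − 28.107)² = 46.5379351543²
eq3: (x − 16.902)² + (y + 41.390)² = 42.4712779766²
eq1−eq3, eq1−eq2 (x²,y² cancel):
  81.522·x + 6.966·y = 3193.392662
  62.664·x + 145.960·y = 1678.462181
det = 81.522·145.960 − 6.966·62.664 = 11462.433696
x = (3193.392662·145.960 − 6.966·1678.462181) / 11462.433696 = 39.643887
y = (81.522·1678.462181 − 3193.392662·62.664) / 11462.433696 = -5.520570
|P − Q| = √((39.643887 − -6.422)² + (-5.520570 − 41.659)²) = 65.939197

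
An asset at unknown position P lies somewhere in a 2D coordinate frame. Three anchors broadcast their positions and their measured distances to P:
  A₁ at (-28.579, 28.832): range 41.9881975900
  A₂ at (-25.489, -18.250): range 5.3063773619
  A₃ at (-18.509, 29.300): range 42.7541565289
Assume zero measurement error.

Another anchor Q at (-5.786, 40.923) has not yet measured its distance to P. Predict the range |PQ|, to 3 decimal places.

eq1: (x + 28.579)² + (y − 28.832)² = 41.9881975900²
eq2: (x + 25.489)² + (y + 18.250)² = 5.3063773619²
eq3: (x + 18.509)² + (y − 29.300)² = 42.7541565289²
eq1−eq2, eq1−eq3 (x²,y² cancel):
  6.180·x − 94.164·y = 1069.559252
  20.140·x + 0.936·y = -511.879548
det = 6.180·0.936 − -94.164·20.140 = 1902.247440
x = (1069.559252·0.936 − -94.164·-511.879548) / 1902.247440 = -24.812502
y = (6.180·-511.879548 − 1069.559252·20.140) / 1902.247440 = -12.986922
|P − Q| = √((-24.812502 − -5.786)² + (-12.986922 − 40.923)²) = 57.168938

57.169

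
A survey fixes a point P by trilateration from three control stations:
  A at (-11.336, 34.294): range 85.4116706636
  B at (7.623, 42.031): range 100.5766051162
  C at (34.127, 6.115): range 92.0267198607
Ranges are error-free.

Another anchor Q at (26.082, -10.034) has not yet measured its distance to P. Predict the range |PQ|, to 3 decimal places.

eq1: (x + 11.336)² + (y − 34.294)² = 85.4116706636²
eq2: (x − 7.623)² + (y − 42.031)² = 100.5766051162²
eq3: (x − 34.127)² + (y − 6.115)² = 92.0267198607²
eq1−eq3, eq1−eq2 (x²,y² cancel):
  90.926·x − 56.358·y = -1276.301661
  37.918·x + 15.474·y = -2300.368253
det = 90.926·15.474 − -56.358·37.918 = 3543.971568
x = (-1276.301661·15.474 − -56.358·-2300.368253) / 3543.971568 = -42.154301
y = (90.926·-2300.368253 − -1276.301661·37.918) / 3543.971568 = -45.363930
|P − Q| = √((-42.154301 − 26.082)² + (-45.363930 − -10.034)²) = 76.840073

76.840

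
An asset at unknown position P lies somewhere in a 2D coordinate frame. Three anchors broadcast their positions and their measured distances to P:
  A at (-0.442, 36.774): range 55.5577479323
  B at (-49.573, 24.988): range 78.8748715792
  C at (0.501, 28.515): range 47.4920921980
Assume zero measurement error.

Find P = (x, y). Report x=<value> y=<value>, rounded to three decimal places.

x=18.047 y=-15.617

eq1: (x + 0.442)² + (y − 36.774)² = 55.5577479323²
eq2: (x + 49.573)² + (y − 24.988)² = 78.8748715792²
eq3: (x − 0.501)² + (y − 28.515)² = 47.4920921980²
eq1−eq2, eq1−eq3 (x²,y² cancel):
  -98.262·x − 23.572·y = -1405.221978
  1.886·x − 16.518·y = 291.998320
det = -98.262·-16.518 − -23.572·1.886 = 1667.548508
x = (-1405.221978·-16.518 − -23.572·291.998320) / 1667.548508 = 18.047116
y = (-98.262·291.998320 − -1405.221978·1.886) / 1667.548508 = -15.616991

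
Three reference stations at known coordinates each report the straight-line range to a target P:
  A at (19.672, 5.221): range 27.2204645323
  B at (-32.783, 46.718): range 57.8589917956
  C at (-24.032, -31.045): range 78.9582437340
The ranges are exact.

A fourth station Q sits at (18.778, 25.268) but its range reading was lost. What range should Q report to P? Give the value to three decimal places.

8.244

eq1: (x − 19.672)² + (y − 5.221)² = 27.2204645323²
eq2: (x + 32.783)² + (y − 46.718)² = 57.8589917956²
eq3: (x + 24.032)² + (y + 31.045)² = 78.9582437340²
eq3−eq2, eq3−eq1 (x²,y² cancel):
  -17.502·x + 155.526·y = 4602.708886
  87.408·x + 72.532·y = 4366.367940
det = -17.502·72.532 − 155.526·87.408 = -14863.671672
x = (4602.708886·72.532 − 155.526·4366.367940) / -14863.671672 = 23.227105
y = (-17.502·4366.367940 − 4602.708886·87.408) / -14863.671672 = 32.208310
|P − Q| = √((23.227105 − 18.778)² + (32.208310 − 25.268)²) = 8.243934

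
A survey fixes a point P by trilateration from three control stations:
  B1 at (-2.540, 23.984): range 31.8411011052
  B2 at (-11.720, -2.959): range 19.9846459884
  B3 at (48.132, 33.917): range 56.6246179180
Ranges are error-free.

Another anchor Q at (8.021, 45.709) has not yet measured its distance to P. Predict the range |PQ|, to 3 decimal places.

eq1: (x + 2.540)² + (y − 23.984)² = 31.8411011052²
eq2: (x + 11.720)² + (y + 2.959)² = 19.9846459884²
eq3: (x − 48.132)² + (y − 33.917)² = 56.6246179180²
eq2−eq3, eq2−eq1 (x²,y² cancel):
  119.704·x + 73.752·y = 513.976953
  18.360·x + 53.886·y = -178.899869
det = 119.704·53.886 − 73.752·18.360 = 5096.283024
x = (513.976953·53.886 − 73.752·-178.899869) / 5096.283024 = 8.023570
y = (119.704·-178.899869 − 513.976953·18.360) / 5096.283024 = -6.053755
|P − Q| = √((8.023570 − 8.021)² + (-6.053755 − 45.709)²) = 51.762755

51.763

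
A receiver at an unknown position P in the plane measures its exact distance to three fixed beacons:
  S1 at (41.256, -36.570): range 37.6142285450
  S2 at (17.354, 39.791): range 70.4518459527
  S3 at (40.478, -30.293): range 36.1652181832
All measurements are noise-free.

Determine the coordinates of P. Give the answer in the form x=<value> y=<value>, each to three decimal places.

eq1: (x − 41.256)² + (y + 36.570)² = 37.6142285450²
eq2: (x − 17.354)² + (y − 39.791)² = 70.4518459527²
eq3: (x − 40.478)² + (y + 30.293)² = 36.1652181832²
eq2−eq3, eq2−eq1 (x²,y² cancel):
  46.248·x − 140.168·y = 4327.188928
  47.804·x − 152.722·y = 4703.569848
det = 46.248·-152.722 − -140.168·47.804 = -362.495984
x = (4327.188928·-152.722 − -140.168·4703.569848) / -362.495984 = 4.322721
y = (46.248·4703.569848 − 4327.188928·47.804) / -362.495984 = -29.445178

x=4.323 y=-29.445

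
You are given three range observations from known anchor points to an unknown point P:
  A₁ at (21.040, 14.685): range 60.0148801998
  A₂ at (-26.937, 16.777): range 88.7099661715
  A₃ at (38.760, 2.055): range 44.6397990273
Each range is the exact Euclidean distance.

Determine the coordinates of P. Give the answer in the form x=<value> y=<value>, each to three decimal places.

x=38.985 y=-42.584

eq1: (x − 21.040)² + (y − 14.685)² = 60.0148801998²
eq2: (x + 26.937)² + (y − 16.777)² = 88.7099661715²
eq3: (x − 38.760)² + (y − 2.055)² = 44.6397990273²
eq1−eq3, eq1−eq2 (x²,y² cancel):
  35.440·x − 25.260·y = 2457.303988
  -95.954·x + 4.184·y = -3918.933380
det = 35.440·4.184 − -25.260·-95.954 = -2275.517080
x = (2457.303988·4.184 − -25.260·-3918.933380) / -2275.517080 = 38.984940
y = (35.440·-3918.933380 − 2457.303988·-95.954) / -2275.517080 = -42.584232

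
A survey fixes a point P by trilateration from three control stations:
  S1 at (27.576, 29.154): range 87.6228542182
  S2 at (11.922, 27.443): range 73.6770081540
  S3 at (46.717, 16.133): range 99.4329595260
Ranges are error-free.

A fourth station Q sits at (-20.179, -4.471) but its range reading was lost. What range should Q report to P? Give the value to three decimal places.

29.587

eq1: (x − 27.576)² + (y − 29.154)² = 87.6228542182²
eq2: (x − 11.922)² + (y − 27.443)² = 73.6770081540²
eq3: (x − 46.717)² + (y − 16.133)² = 99.4329595260²
eq2−eq1, eq2−eq3 (x²,y² cancel):
  31.308·x + 3.422·y = -1534.323892
  69.590·x − 22.620·y = -2911.112465
det = 31.308·-22.620 − 3.422·69.590 = -946.323940
x = (-1534.323892·-22.620 − 3.422·-2911.112465) / -946.323940 = -47.201842
y = (31.308·-2911.112465 − -1534.323892·69.590) / -946.323940 = -16.519175
|P − Q| = √((-47.201842 − -20.179)² + (-16.519175 − -4.471)²) = 29.587033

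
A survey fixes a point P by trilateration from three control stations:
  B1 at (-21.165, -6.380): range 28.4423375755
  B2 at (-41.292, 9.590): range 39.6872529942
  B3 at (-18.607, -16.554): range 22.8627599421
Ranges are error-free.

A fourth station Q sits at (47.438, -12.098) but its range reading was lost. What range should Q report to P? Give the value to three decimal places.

eq1: (x + 21.165)² + (y + 6.380)² = 28.4423375755²
eq2: (x + 41.292)² + (y − 9.590)² = 39.6872529942²
eq3: (x + 18.607)² + (y + 16.554)² = 22.8627599421²
eq2−eq1, eq2−eq3 (x²,y² cancel):
  40.254·x − 31.940·y = -542.224256
  45.370·x − 52.288·y = -124.369741
det = 40.254·-52.288 − -31.940·45.370 = -655.683352
x = (-542.224256·-52.288 − -31.940·-124.369741) / -655.683352 = -37.181747
y = (40.254·-124.369741 − -542.224256·45.370) / -655.683352 = -29.883838
|P − Q| = √((-37.181747 − 47.438)² + (-29.883838 − -12.098)²) = 86.468709

86.469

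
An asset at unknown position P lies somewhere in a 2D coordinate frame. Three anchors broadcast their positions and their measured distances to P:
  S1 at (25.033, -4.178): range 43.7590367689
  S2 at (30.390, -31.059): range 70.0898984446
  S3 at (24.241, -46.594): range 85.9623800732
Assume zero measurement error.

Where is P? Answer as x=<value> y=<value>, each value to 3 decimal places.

x=32.075 y=39.011

eq1: (x − 25.033)² + (y + 4.178)² = 43.7590367689²
eq2: (x − 30.390)² + (y + 31.059)² = 70.0898984446²
eq3: (x − 24.241)² + (y + 46.594)² = 85.9623800732²
eq1−eq2, eq1−eq3 (x²,y² cancel):
  10.714·x − 53.762·y = -1753.633757
  -1.584·x − 84.832·y = -3360.157345
det = 10.714·-84.832 − -53.762·-1.584 = -994.049056
x = (-1753.633757·-84.832 − -53.762·-3360.157345) / -994.049056 = 32.075399
y = (10.714·-3360.157345 − -1753.633757·-1.584) / -994.049056 = 39.010632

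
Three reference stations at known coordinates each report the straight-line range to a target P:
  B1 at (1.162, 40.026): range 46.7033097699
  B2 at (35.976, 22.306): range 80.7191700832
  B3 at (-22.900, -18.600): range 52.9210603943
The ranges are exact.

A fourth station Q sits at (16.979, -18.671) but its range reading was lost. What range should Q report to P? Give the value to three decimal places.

78.183

eq1: (x − 1.162)² + (y − 40.026)² = 46.7033097699²
eq2: (x − 35.976)² + (y − 22.306)² = 80.7191700832²
eq3: (x + 22.900)² + (y + 18.600)² = 52.9210603943²
eq3−eq2, eq3−eq1 (x²,y² cancel):
  117.752·x + 81.812·y = -2793.485574
  48.124·x + 117.252·y = 1352.500410
det = 117.752·117.252 − 81.812·48.124 = 9869.536816
x = (-2793.485574·117.252 − 81.812·1352.500410) / 9869.536816 = -44.398490
y = (117.752·1352.500410 − -2793.485574·48.124) / 9869.536816 = 29.757559
|P − Q| = √((-44.398490 − 16.979)² + (29.757559 − -18.671)²) = 78.182617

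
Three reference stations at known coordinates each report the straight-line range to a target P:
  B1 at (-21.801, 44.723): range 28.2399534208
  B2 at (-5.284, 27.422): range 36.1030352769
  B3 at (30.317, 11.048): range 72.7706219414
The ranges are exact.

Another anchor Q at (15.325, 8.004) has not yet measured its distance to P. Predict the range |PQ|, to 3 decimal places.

eq1: (x + 21.801)² + (y − 44.723)² = 28.2399534208²
eq2: (x + 5.284)² + (y − 27.422)² = 36.1030352769²
eq3: (x − 30.317)² + (y − 11.048)² = 72.7706219414²
eq1−eq3, eq1−eq2 (x²,y² cancel):
  104.236·x − 67.350·y = -5932.319986
  33.034·x − 34.602·y = -2201.477777
det = 104.236·-34.602 − -67.350·33.034 = -1381.934172
x = (-5932.319986·-34.602 − -67.350·-2201.477777) / -1381.934172 = -41.246978
y = (104.236·-2201.477777 − -5932.319986·33.034) / -1381.934172 = 24.244989
|P − Q| = √((-41.246978 − 15.325)² + (24.244989 − 8.004)²) = 58.857101

58.857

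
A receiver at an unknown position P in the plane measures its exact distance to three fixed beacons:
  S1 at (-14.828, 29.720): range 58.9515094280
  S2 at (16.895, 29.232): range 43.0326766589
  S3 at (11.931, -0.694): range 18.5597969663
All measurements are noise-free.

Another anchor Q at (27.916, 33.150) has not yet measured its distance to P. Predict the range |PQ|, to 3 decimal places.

46.024

eq1: (x + 14.828)² + (y − 29.720)² = 58.9515094280²
eq2: (x − 16.895)² + (y − 29.232)² = 43.0326766589²
eq3: (x − 11.931)² + (y + 0.694)² = 18.5597969663²
eq2−eq1, eq2−eq3 (x²,y² cancel):
  -63.446·x + 0.976·y = -1660.272068
  -9.928·x − 59.852·y = 510.224745
det = -63.446·-59.852 − 0.976·-9.928 = 3807.059720
x = (-1660.272068·-59.852 − 0.976·510.224745) / 3807.059720 = 25.970862
y = (-63.446·510.224745 − -1660.272068·-9.928) / 3807.059720 = -12.832712
|P − Q| = √((25.970862 − 27.916)² + (-12.832712 − 33.150)²) = 46.023835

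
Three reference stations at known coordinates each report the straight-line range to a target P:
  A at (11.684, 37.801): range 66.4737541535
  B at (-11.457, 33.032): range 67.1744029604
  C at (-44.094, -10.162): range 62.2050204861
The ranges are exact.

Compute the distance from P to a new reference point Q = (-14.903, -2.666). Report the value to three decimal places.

39.810

eq1: (x − 11.684)² + (y − 37.801)² = 66.4737541535²
eq2: (x + 11.457)² + (y − 33.032)² = 67.1744029604²
eq3: (x + 44.094)² + (y + 10.162)² = 62.2050204861²
eq1−eq3, eq1−eq2 (x²,y² cancel):
  -111.556·x − 95.926·y = 1031.411041
  -46.282·x − 9.538·y = -436.696006
det = -111.556·-9.538 − -95.926·-46.282 = -3375.626004
x = (1031.411041·-9.538 − -95.926·-436.696006) / -3375.626004 = 15.324002
y = (-111.556·-436.696006 − 1031.411041·-46.282) / -3375.626004 = -28.573019
|P − Q| = √((15.324002 − -14.903)² + (-28.573019 − -2.666)²) = 39.810115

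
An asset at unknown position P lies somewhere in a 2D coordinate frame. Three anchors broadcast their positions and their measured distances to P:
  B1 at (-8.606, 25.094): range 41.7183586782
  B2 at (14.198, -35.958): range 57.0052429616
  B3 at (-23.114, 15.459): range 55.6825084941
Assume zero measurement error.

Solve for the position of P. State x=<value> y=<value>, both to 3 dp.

x=32.509 y=18.026

eq1: (x + 8.606)² + (y − 25.094)² = 41.7183586782²
eq2: (x − 14.198)² + (y + 35.958)² = 57.0052429616²
eq3: (x + 23.114)² + (y − 15.459)² = 55.6825084941²
eq2−eq1, eq2−eq3 (x²,y² cancel):
  -45.608·x + 122.104·y = 718.387378
  -74.624·x + 102.834·y = -572.267318
det = -45.608·102.834 − 122.104·-74.624 = 4421.835824
x = (718.387378·102.834 − 122.104·-572.267318) / 4421.835824 = 32.509297
y = (-45.608·-572.267318 − 718.387378·-74.624) / 4421.835824 = 18.026202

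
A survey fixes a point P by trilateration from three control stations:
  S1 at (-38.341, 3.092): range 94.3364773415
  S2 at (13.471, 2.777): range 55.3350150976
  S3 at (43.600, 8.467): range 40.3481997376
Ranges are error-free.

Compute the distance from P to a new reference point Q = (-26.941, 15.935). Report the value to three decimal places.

eq1: (x + 38.341)² + (y − 3.092)² = 94.3364773415²
eq2: (x − 13.471)² + (y − 2.777)² = 55.3350150976²
eq3: (x − 43.600)² + (y − 8.467)² = 40.3481997376²
eq3−eq2, eq3−eq1 (x²,y² cancel):
  -60.258·x − 11.380·y = -3217.457193
  -163.882·x − 10.750·y = -7764.451079
det = -60.258·-10.750 − -11.380·-163.882 = -1217.203660
x = (-3217.457193·-10.750 − -11.380·-7764.451079) / -1217.203660 = 44.176493
y = (-60.258·-7764.451079 − -3217.457193·-163.882) / -1217.203660 = 48.811081
|P − Q| = √((44.176493 − -26.941)² + (48.811081 − 15.935)²) = 78.348800

78.349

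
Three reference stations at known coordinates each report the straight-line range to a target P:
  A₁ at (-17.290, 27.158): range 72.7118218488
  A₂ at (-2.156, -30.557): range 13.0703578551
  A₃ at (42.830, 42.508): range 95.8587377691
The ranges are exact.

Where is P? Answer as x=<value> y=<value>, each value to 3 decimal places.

x=0.293 y=-43.396

eq1: (x + 17.290)² + (y − 27.158)² = 72.7118218488²
eq2: (x + 2.156)² + (y + 30.557)² = 13.0703578551²
eq3: (x − 42.830)² + (y − 42.508)² = 95.8587377691²
eq3−eq1, eq3−eq2 (x²,y² cancel):
  -120.240·x − 30.700·y = 1297.050670
  -89.972·x − 146.130·y = 6315.102973
det = -120.240·-146.130 − -30.700·-89.972 = 14808.530800
x = (1297.050670·-146.130 − -30.700·6315.102973) / 14808.530800 = 0.292780
y = (-120.240·6315.102973 − 1297.050670·-89.972) / 14808.530800 = -43.395915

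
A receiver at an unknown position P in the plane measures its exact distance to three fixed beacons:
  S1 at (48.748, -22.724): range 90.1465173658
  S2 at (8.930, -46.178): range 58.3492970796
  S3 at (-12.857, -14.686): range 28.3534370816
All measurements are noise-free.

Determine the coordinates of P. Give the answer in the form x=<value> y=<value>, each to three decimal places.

x=-41.167 y=-16.262

eq1: (x − 48.748)² + (y + 22.724)² = 90.1465173658²
eq2: (x − 8.930)² + (y + 46.178)² = 58.3492970796²
eq3: (x + 12.857)² + (y + 14.686)² = 28.3534370816²
eq2−eq1, eq2−eq3 (x²,y² cancel):
  79.636·x + 46.908·y = -4041.159028
  -43.574·x + 62.984·y = 769.551536
det = 79.636·62.984 − 46.908·-43.574 = 7059.763016
x = (-4041.159028·62.984 − 46.908·769.551536) / 7059.763016 = -41.166606
y = (79.636·769.551536 − -4041.159028·-43.574) / 7059.763016 = -16.261942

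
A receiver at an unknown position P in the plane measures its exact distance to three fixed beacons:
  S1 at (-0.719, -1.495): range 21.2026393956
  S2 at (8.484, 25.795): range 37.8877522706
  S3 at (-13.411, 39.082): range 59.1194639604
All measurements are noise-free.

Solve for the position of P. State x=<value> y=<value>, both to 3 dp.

x=18.338 y=-10.789

eq1: (x + 0.719)² + (y + 1.495)² = 21.2026393956²
eq2: (x − 8.484)² + (y − 25.795)² = 37.8877522706²
eq3: (x + 13.411)² + (y − 39.082)² = 59.1194639604²
eq1−eq2, eq1−eq3 (x²,y² cancel):
  18.406·x + 54.580·y = -251.321560
  -25.384·x + 81.154·y = -1341.053443
det = 18.406·81.154 − 54.580·-25.384 = 2879.179244
x = (-251.321560·81.154 − 54.580·-1341.053443) / 2879.179244 = 18.338194
y = (18.406·-1341.053443 − -251.321560·-25.384) / 2879.179244 = -10.788830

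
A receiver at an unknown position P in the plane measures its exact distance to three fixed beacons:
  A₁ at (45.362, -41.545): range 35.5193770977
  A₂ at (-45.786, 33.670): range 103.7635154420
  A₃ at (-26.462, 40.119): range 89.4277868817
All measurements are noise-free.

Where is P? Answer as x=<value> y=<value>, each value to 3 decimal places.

x=49.960 y=-6.324

eq1: (x − 45.362)² + (y + 41.545)² = 35.5193770977²
eq2: (x + 45.786)² + (y − 33.670)² = 103.7635154420²
eq3: (x + 26.462)² + (y − 40.119)² = 89.4277868817²
eq2−eq1, eq2−eq3 (x²,y² cancel):
  182.296·x − 150.430·y = 10058.912360
  38.648·x + 12.898·y = 1849.282979
det = 182.296·12.898 − -150.430·38.648 = 8165.072448
x = (10058.912360·12.898 − -150.430·1849.282979) / 8165.072448 = 49.960058
y = (182.296·1849.282979 − 10058.912360·38.648) / 8165.072448 = -6.324494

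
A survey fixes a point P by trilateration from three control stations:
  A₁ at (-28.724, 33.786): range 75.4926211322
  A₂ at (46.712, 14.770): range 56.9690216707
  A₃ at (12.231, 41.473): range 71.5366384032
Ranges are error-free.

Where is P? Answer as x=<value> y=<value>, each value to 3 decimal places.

x=11.560 y=-30.060

eq1: (x + 28.724)² + (y − 33.786)² = 75.4926211322²
eq2: (x − 46.712)² + (y − 14.770)² = 56.9690216707²
eq3: (x − 12.231)² + (y − 41.473)² = 71.5366384032²
eq1−eq2, eq1−eq3 (x²,y² cancel):
  150.872·x − 38.032·y = 2887.268287
  81.910·x + 15.374·y = 484.690329
det = 150.872·15.374 − -38.032·81.910 = 5434.707248
x = (2887.268287·15.374 − -38.032·484.690329) / 5434.707248 = 11.559520
y = (150.872·484.690329 − 2887.268287·81.910) / 5434.707248 = -30.060487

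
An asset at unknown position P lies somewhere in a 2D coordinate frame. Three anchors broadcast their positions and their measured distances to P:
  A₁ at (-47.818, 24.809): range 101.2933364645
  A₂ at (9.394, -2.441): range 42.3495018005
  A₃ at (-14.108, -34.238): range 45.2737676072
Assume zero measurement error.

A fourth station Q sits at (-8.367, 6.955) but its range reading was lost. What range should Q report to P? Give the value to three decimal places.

60.393

eq1: (x + 47.818)² + (y − 24.809)² = 101.2933364645²
eq2: (x − 9.394)² + (y + 2.441)² = 42.3495018005²
eq3: (x + 14.108)² + (y + 34.238)² = 45.2737676072²
eq1−eq2, eq1−eq3 (x²,y² cancel):
  114.424·x − 54.500·y = 5659.017821
  67.420·x − 118.094·y = 6679.854682
det = 114.424·-118.094 − -54.500·67.420 = -9838.397856
x = (5659.017821·-118.094 − -54.500·6679.854682) / -9838.397856 = 30.924138
y = (114.424·6679.854682 − 5659.017821·67.420) / -9838.397856 = -38.909253
|P − Q| = √((30.924138 − -8.367)² + (-38.909253 − 6.955)²) = 60.393072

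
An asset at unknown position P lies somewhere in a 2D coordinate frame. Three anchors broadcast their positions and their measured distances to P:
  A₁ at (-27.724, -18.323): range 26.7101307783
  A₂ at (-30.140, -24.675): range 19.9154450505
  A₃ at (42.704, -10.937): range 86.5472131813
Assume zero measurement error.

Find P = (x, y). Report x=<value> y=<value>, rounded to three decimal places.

eq1: (x + 27.724)² + (y + 18.323)² = 26.7101307783²
eq2: (x + 30.140)² + (y + 24.675)² = 19.9154450505²
eq3: (x − 42.704)² + (y + 10.937)² = 86.5472131813²
eq1−eq3, eq1−eq2 (x²,y² cancel):
  140.856·x + 14.772·y = -5938.091943
  -4.832·x − 12.704·y = 729.728855
det = 140.856·-12.704 − 14.772·-4.832 = -1718.056320
x = (-5938.091943·-12.704 − 14.772·729.728855) / -1718.056320 = -37.634369
y = (140.856·729.728855 − -5938.091943·-4.832) / -1718.056320 = -43.126542

x=-37.634 y=-43.127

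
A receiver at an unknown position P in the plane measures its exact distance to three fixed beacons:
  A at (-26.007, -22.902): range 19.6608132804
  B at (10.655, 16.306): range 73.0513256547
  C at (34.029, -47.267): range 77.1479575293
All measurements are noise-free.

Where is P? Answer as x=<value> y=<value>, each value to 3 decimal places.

eq1: (x + 26.007)² + (y + 22.902)² = 19.6608132804²
eq2: (x − 10.655)² + (y − 16.306)² = 73.0513256547²
eq3: (x − 34.029)² + (y + 47.267)² = 77.1479575293²
eq1−eq3, eq1−eq2 (x²,y² cancel):
  120.072·x − 48.730·y = -3373.983295
  73.324·x + 78.416·y = -5771.399593
det = 120.072·78.416 − -48.730·73.324 = 12988.644472
x = (-3373.983295·78.416 − -48.730·-5771.399593) / 12988.644472 = -42.022443
y = (120.072·-5771.399593 − -3373.983295·73.324) / 12988.644472 = -34.306085

x=-42.022 y=-34.306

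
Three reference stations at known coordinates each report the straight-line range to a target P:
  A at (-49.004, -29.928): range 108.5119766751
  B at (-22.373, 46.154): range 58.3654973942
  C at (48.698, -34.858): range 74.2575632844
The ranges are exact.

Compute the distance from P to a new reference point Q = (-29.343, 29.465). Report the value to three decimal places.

65.379

eq1: (x + 49.004)² + (y + 29.928)² = 108.5119766751²
eq2: (x + 22.373)² + (y − 46.154)² = 58.3654973942²
eq3: (x − 48.698)² + (y + 34.858)² = 74.2575632844²
eq3−eq1, eq3−eq2 (x²,y² cancel):
  -195.404·x + 9.860·y = -6550.161545
  -142.142·x + 162.024·y = 1151.821896
det = -195.404·162.024 − 9.860·-142.142 = -30258.617576
x = (-6550.161545·162.024 − 9.860·1151.821896) / -30258.617576 = 35.449086
y = (-195.404·1151.821896 − -6550.161545·-142.142) / -30258.617576 = 38.208080
|P − Q| = √((35.449086 − -29.343)² + (38.208080 − 29.465)²) = 65.379323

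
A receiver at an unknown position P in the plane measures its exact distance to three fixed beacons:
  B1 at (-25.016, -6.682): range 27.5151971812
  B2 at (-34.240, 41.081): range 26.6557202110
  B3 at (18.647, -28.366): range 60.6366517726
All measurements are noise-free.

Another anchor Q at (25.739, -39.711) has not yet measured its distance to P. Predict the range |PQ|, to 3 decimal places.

eq1: (x + 25.016)² + (y + 6.682)² = 27.5151971812²
eq2: (x + 34.240)² + (y − 41.081)² = 26.6557202110²
eq3: (x − 18.647)² + (y + 28.366)² = 60.6366517726²
eq2−eq3, eq2−eq1 (x²,y² cancel):
  105.774·x − 138.894·y = -4673.961714
  18.448·x − 95.526·y = -2236.135437
det = 105.774·-95.526 − -138.894·18.448 = -7541.850612
x = (-4673.961714·-95.526 − -138.894·-2236.135437) / -7541.850612 = -18.019327
y = (105.774·-2236.135437 − -4673.961714·18.448) / -7541.850612 = 19.928762
|P − Q| = √((-18.019327 − 25.739)² + (19.928762 − -39.711)²) = 73.970889

73.971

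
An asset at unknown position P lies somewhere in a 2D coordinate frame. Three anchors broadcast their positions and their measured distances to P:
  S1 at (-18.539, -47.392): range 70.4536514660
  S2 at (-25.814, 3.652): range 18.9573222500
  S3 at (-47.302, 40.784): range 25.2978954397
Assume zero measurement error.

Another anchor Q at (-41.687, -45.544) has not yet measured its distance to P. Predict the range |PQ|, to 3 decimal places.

68.579

eq1: (x + 18.539)² + (y + 47.392)² = 70.4536514660²
eq2: (x + 25.814)² + (y − 3.652)² = 18.9573222500²
eq3: (x + 47.302)² + (y − 40.784)² = 25.2978954397²
eq1−eq2, eq1−eq3 (x²,y² cancel):
  -14.550·x + 102.088·y = 2694.340453
  -57.526·x + 176.352·y = 5634.851166
det = -14.550·176.352 − 102.088·-57.526 = 3306.792688
x = (2694.340453·176.352 − 102.088·5634.851166) / 3306.792688 = -30.270527
y = (-14.550·5634.851166 − 2694.340453·-57.526) / 3306.792688 = 22.078053
|P − Q| = √((-30.270527 − -41.687)² + (22.078053 − -45.544)²) = 68.578990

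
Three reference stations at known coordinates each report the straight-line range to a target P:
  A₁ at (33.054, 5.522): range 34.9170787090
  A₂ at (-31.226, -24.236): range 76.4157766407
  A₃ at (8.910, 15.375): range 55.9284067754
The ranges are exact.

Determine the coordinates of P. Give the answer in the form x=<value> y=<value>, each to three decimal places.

eq1: (x − 33.054)² + (y − 5.522)² = 34.9170787090²
eq2: (x + 31.226)² + (y + 24.236)² = 76.4157766407²
eq3: (x − 8.910)² + (y − 15.375)² = 55.9284067754²
eq3−eq2, eq3−eq1 (x²,y² cancel):
  -80.272·x − 79.222·y = -1464.716188
  48.288·x − 19.706·y = 2716.064974
det = -80.272·-19.706 − -79.222·48.288 = 5407.311968
x = (-1464.716188·-19.706 − -79.222·2716.064974) / 5407.311968 = 45.130704
y = (-80.272·2716.064974 − -1464.716188·48.288) / 5407.311968 = -27.240106

x=45.131 y=-27.240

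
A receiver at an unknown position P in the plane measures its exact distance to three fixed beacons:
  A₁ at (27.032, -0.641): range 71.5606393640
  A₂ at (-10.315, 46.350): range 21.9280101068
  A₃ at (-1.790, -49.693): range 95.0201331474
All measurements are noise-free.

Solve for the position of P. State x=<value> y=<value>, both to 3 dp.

eq1: (x − 27.032)² + (y + 0.641)² = 71.5606393640²
eq2: (x + 10.315)² + (y − 46.350)² = 21.9280101068²
eq3: (x + 1.790)² + (y + 49.693)² = 95.0201331474²
eq1−eq3, eq1−eq2 (x²,y² cancel):
  -57.644·x − 98.104·y = -2166.442153
  -74.694·x + 93.982·y = 6163.669299
det = -57.644·93.982 − -98.104·-74.694 = -12745.278584
x = (-2166.442153·93.982 − -98.104·6163.669299) / -12745.278584 = -31.468441
y = (-57.644·6163.669299 − -2166.442153·-74.694) / -12745.278584 = 40.573361

x=-31.468 y=40.573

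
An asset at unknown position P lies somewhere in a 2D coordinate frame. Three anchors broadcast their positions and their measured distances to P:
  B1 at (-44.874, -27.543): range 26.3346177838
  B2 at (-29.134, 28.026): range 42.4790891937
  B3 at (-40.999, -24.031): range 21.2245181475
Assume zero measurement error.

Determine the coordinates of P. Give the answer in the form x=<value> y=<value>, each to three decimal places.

eq1: (x + 44.874)² + (y + 27.543)² = 26.3346177838²
eq2: (x + 29.134)² + (y − 28.026)² = 42.4790891937²
eq3: (x + 40.999)² + (y + 24.031)² = 21.2245181475²
eq2−eq1, eq2−eq3 (x²,y² cancel):
  -31.480·x − 111.138·y = 2249.007018
  -23.730·x − 104.114·y = 1978.153178
det = -31.480·-104.114 − -111.138·-23.730 = 640.203980
x = (2249.007018·-104.114 − -111.138·1978.153178) / 640.203980 = -22.344642
y = (-31.480·1978.153178 − 2249.007018·-23.730) / 640.203980 = -13.907014

x=-22.345 y=-13.907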